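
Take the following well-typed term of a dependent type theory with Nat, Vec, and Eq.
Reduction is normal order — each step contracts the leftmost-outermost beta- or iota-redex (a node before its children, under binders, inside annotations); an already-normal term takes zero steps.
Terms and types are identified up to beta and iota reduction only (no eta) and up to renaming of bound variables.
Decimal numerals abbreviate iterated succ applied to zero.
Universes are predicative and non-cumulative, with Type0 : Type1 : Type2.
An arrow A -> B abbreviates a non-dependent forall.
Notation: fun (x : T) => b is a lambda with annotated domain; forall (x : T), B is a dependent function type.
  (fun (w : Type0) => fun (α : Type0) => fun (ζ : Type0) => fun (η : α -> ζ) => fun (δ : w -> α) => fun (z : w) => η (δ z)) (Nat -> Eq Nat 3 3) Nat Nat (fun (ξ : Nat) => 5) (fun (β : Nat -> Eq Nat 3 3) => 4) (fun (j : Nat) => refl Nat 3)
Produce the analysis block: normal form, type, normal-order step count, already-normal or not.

normal form:
  5
inferred type:
  Nat
steps to reach normal form (normal order): 7
term was already normal: no
first contracted redex: a beta-redex


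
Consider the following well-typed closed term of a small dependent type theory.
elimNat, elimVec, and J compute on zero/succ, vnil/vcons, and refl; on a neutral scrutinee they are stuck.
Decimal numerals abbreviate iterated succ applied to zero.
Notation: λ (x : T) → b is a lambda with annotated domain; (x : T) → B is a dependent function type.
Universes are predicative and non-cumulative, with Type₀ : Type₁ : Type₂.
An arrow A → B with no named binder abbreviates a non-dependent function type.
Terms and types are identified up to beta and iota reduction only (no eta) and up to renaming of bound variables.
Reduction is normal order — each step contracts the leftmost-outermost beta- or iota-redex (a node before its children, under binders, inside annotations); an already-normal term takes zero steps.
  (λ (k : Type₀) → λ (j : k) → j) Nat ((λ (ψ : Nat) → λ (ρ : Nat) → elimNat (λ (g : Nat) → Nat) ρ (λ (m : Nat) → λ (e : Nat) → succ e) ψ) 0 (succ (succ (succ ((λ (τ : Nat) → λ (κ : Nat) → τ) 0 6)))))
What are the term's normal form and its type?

resulting normal form:
  3
the term's type:
  Nat


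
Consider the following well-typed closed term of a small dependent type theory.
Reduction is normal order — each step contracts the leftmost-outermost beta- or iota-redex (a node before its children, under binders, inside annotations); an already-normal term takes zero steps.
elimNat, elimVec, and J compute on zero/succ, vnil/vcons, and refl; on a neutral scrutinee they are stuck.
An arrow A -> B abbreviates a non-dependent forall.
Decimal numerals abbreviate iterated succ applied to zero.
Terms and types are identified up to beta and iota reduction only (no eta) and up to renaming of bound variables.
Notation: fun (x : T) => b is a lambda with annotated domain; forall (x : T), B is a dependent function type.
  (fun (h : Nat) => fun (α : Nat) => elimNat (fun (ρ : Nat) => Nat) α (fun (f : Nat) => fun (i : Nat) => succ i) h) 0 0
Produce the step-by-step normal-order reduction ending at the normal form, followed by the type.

normal-order reduction:
  (fun (h : Nat) => fun (α : Nat) => elimNat (fun (ρ : Nat) => Nat) α (fun (f : Nat) => fun (i : Nat) => succ i) h) 0 0
  ~> (fun (h : Nat) => elimNat (fun (α : Nat) => Nat) h (fun (ρ : Nat) => fun (f : Nat) => succ f) 0) 0
  ~> elimNat (fun (h : Nat) => Nat) 0 (fun (α : Nat) => fun (ρ : Nat) => succ ρ) 0
  ~> 0
inferred type:
  Nat


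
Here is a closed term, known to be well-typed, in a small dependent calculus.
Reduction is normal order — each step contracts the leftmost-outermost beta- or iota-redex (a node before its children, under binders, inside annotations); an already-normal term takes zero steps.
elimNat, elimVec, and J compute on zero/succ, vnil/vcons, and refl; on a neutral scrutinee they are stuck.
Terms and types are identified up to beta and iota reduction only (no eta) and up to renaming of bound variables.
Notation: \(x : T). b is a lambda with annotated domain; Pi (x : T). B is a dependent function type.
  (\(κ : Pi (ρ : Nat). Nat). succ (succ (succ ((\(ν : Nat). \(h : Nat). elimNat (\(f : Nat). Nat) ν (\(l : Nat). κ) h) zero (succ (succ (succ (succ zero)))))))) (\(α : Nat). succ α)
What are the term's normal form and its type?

resulting normal form:
  succ (succ (succ (succ (succ (succ (succ zero))))))
inferred type:
  Nat
observation: the leftmost-outermost redex is a beta-redex, and normalization takes 16 steps.


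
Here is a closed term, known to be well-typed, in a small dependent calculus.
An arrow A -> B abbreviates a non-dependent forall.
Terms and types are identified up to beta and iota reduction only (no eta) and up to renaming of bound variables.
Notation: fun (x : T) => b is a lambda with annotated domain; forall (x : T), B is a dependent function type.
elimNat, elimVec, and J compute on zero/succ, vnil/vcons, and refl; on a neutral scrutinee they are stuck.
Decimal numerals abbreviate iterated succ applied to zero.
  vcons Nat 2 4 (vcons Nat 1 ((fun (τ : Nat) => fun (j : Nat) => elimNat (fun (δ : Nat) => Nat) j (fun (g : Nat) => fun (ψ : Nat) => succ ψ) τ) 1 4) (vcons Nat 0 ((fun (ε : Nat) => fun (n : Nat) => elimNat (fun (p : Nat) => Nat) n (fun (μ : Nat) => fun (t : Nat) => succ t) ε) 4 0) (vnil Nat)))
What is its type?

the term's type:
  Vec Nat 3


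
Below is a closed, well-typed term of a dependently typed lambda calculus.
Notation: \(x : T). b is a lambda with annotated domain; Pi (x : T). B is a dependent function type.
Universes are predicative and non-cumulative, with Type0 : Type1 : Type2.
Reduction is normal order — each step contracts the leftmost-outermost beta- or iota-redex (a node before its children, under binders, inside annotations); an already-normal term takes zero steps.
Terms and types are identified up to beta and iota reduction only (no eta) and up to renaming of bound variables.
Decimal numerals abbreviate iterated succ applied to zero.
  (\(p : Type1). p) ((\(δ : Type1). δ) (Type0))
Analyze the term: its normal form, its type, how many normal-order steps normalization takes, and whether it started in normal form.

reduced normal form:
  Type0
type:
  Type1
reduction steps (normal order): 2
term was already normal: no
first redex: a beta-redex


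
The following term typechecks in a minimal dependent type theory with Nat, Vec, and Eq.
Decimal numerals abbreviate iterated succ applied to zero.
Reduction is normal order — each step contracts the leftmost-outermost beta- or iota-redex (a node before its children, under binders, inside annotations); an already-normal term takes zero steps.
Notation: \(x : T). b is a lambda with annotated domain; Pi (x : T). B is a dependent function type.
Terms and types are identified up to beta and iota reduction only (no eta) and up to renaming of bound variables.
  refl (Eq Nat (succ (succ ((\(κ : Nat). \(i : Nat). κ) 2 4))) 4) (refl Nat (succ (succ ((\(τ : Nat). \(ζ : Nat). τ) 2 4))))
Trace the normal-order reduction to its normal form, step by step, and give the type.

reduction (normal order):
  refl (Eq Nat (succ (succ ((\(κ : Nat). \(i : Nat). κ) 2 4))) 4) (refl Nat (succ (succ ((\(τ : Nat). \(ζ : Nat). τ) 2 4))))
  ~> refl (Eq Nat (succ (succ ((\(κ : Nat). 2) 4))) 4) (refl Nat (succ (succ ((\(i : Nat). \(τ : Nat). i) 2 4))))
  ~> refl (Eq Nat 4 4) (refl Nat (succ (succ ((\(κ : Nat). \(i : Nat). κ) 2 4))))
  ~> refl (Eq Nat 4 4) (refl Nat (succ (succ ((\(κ : Nat). 2) 4))))
  ~> refl (Eq Nat 4 4) (refl Nat 4)
type:
  Eq (Eq Nat 4 4) (refl Nat 4) (refl Nat 4)


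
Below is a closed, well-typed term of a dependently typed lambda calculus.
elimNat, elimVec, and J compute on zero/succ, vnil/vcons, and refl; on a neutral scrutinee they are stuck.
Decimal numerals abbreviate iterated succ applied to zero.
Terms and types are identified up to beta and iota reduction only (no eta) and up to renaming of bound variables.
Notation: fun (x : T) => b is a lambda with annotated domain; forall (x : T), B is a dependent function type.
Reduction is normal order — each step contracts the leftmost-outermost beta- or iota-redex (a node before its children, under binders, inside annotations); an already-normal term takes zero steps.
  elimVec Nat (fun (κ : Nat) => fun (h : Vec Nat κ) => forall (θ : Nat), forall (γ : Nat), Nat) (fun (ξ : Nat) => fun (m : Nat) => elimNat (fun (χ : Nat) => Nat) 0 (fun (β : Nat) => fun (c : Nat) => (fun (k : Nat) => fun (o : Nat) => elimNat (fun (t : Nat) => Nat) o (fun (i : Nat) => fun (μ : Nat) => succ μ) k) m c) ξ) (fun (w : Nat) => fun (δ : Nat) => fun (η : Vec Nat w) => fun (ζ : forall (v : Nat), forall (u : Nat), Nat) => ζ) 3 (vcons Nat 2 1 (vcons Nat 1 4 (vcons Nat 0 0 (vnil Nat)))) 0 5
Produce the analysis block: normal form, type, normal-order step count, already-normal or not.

resulting normal form:
  0
type:
  Nat
reduction steps (normal order): 19
already normal: no
first contracted redex: an elimVec iota-redex


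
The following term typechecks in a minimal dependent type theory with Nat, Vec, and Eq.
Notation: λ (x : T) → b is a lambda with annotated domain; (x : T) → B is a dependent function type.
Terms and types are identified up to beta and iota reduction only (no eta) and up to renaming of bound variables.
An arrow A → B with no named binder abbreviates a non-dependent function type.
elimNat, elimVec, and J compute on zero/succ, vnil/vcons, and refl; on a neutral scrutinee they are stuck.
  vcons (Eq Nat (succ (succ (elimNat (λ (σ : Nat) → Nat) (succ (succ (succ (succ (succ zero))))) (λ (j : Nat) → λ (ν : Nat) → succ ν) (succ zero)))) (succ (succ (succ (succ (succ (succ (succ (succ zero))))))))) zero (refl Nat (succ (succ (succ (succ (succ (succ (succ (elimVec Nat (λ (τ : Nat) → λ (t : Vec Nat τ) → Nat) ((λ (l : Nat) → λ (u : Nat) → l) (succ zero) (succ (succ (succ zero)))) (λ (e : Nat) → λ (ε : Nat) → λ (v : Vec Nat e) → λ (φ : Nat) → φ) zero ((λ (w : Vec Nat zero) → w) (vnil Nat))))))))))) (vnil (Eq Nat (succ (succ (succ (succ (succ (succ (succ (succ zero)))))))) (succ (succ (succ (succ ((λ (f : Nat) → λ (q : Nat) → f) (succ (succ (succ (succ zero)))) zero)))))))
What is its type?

inferred type:
  Vec (Eq Nat (succ (succ (succ (succ (succ (succ (succ (succ zero)))))))) (succ (succ (succ (succ (succ (succ (succ (succ zero))))))))) (succ zero)


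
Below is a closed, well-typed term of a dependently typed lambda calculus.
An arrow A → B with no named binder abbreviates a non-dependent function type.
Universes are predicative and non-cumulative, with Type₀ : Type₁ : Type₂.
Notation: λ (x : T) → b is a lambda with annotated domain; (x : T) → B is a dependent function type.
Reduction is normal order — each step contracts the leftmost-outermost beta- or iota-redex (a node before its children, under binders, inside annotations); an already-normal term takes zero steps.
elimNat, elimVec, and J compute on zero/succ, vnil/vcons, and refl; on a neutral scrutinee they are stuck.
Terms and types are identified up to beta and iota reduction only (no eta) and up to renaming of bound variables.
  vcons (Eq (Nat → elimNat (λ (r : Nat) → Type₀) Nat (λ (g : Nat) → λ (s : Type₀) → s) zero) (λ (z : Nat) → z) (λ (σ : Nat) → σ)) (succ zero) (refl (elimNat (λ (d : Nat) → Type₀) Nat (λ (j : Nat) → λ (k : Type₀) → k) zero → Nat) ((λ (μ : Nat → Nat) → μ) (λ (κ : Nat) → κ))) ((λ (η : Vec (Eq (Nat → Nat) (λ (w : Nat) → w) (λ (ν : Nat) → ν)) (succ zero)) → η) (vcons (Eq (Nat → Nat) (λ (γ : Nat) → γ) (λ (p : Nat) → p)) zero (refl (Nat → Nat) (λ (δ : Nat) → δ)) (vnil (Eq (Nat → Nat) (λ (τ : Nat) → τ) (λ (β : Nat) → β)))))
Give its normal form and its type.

reduced normal form:
  vcons (Eq (Nat → Nat) (λ (r : Nat) → r) (λ (g : Nat) → g)) (succ zero) (refl (Nat → Nat) (λ (s : Nat) → s)) (vcons (Eq (Nat → Nat) (λ (z : Nat) → z) (λ (σ : Nat) → σ)) zero (refl (Nat → Nat) (λ (d : Nat) → d)) (vnil (Eq (Nat → Nat) (λ (j : Nat) → j) (λ (k : Nat) → k))))
inferred type:
  Vec (Eq (Nat → Nat) (λ (r : Nat) → r) (λ (g : Nat) → g)) (succ (succ zero))


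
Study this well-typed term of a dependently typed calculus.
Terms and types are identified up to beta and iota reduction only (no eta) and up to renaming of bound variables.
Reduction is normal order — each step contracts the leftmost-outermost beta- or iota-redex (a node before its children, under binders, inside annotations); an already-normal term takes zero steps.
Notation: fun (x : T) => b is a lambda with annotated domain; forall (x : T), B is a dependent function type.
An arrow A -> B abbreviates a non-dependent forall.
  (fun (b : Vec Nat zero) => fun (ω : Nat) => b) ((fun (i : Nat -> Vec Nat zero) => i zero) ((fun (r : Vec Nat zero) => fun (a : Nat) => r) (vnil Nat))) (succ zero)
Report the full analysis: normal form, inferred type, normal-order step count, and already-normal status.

reduced normal form:
  vnil Nat
type:
  Vec Nat zero
steps to reach normal form (normal order): 5
started in normal form: no
first redex: a beta-redex


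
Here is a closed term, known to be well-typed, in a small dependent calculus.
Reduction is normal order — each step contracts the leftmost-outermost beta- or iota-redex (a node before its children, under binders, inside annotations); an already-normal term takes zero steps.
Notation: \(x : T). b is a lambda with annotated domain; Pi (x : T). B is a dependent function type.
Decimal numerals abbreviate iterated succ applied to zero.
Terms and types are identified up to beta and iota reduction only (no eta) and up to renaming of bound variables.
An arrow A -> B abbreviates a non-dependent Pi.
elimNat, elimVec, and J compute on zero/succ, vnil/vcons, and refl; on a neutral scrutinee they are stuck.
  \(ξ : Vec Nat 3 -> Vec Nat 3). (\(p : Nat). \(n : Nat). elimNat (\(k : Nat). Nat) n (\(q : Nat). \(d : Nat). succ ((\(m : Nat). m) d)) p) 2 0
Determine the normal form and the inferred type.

reduced normal form:
  \(ξ : Vec Nat 3 -> Vec Nat 3). 2
the term's type:
  (Vec Nat 3 -> Vec Nat 3) -> Nat
observation: reduction starts at a beta-redex, and 11 normal-order steps reach the normal form.


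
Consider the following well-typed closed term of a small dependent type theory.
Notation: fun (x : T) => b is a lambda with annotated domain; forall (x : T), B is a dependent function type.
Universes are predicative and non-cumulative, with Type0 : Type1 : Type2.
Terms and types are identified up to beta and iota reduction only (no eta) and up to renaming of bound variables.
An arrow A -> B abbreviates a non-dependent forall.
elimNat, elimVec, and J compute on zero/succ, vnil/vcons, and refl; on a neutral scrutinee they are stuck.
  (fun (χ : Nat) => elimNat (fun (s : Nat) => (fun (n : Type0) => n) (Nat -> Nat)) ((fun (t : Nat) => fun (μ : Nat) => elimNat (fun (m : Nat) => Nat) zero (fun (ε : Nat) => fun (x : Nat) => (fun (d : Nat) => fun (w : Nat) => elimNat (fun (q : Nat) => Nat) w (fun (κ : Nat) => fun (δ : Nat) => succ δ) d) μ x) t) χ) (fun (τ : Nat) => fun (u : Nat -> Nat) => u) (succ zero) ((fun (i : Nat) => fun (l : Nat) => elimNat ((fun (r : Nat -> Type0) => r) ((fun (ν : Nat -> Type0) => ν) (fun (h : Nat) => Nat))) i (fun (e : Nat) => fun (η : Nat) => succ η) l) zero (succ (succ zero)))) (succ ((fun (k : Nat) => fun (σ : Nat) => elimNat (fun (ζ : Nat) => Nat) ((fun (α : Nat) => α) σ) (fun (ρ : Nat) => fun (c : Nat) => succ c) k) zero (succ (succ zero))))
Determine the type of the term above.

inferred type:
  Nat


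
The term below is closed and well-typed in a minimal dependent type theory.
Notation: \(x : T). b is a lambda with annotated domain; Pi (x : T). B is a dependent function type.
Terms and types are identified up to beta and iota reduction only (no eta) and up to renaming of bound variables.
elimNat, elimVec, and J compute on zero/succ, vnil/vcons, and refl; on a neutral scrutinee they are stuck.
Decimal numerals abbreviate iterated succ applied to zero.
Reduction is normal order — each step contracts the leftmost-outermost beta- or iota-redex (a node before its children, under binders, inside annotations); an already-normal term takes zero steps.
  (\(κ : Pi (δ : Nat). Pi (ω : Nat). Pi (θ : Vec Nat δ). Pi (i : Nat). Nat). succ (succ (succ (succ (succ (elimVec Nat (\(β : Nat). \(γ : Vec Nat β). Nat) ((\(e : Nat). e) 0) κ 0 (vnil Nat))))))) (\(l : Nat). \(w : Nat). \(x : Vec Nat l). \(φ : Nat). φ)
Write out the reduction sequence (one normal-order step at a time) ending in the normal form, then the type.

normal-order reduction:
  (\(κ : Pi (δ : Nat). Pi (ω : Nat). Pi (θ : Vec Nat δ). Pi (i : Nat). Nat). succ (succ (succ (succ (succ (elimVec Nat (\(β : Nat). \(γ : Vec Nat β). Nat) ((\(e : Nat). e) 0) κ 0 (vnil Nat))))))) (\(l : Nat). \(w : Nat). \(x : Vec Nat l). \(φ : Nat). φ)
  ~> succ (succ (succ (succ (succ (elimVec Nat (\(κ : Nat). \(δ : Vec Nat κ). Nat) ((\(ω : Nat). ω) 0) (\(θ : Nat). \(i : Nat). \(β : Vec Nat θ). \(γ : Nat). γ) 0 (vnil Nat))))))
  ~> succ (succ (succ (succ (succ ((\(κ : Nat). κ) 0)))))
  ~> 5
the term's type:
  Nat


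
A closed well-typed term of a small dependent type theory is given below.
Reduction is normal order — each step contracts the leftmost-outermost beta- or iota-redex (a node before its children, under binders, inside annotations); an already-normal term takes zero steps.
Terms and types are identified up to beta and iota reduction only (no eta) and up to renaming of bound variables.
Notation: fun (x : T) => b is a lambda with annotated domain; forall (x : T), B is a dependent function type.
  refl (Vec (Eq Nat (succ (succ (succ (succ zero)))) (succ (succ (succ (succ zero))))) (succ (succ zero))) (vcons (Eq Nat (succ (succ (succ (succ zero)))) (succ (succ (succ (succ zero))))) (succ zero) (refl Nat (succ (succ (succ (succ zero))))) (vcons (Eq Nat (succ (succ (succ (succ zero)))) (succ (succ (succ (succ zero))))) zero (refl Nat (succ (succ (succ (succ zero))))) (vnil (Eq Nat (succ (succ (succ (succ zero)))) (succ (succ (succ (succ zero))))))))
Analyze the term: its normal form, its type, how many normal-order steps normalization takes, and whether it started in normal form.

resulting normal form:
  refl (Vec (Eq Nat (succ (succ (succ (succ zero)))) (succ (succ (succ (succ zero))))) (succ (succ zero))) (vcons (Eq Nat (succ (succ (succ (succ zero)))) (succ (succ (succ (succ zero))))) (succ zero) (refl Nat (succ (succ (succ (succ zero))))) (vcons (Eq Nat (succ (succ (succ (succ zero)))) (succ (succ (succ (succ zero))))) zero (refl Nat (succ (succ (succ (succ zero))))) (vnil (Eq Nat (succ (succ (succ (succ zero)))) (succ (succ (succ (succ zero))))))))
inferred type:
  Eq (Vec (Eq Nat (succ (succ (succ (succ zero)))) (succ (succ (succ (succ zero))))) (succ (succ zero))) (vcons (Eq Nat (succ (succ (succ (succ zero)))) (succ (succ (succ (succ zero))))) (succ zero) (refl Nat (succ (succ (succ (succ zero))))) (vcons (Eq Nat (succ (succ (succ (succ zero)))) (succ (succ (succ (succ zero))))) zero (refl Nat (succ (succ (succ (succ zero))))) (vnil (Eq Nat (succ (succ (succ (succ zero)))) (succ (succ (succ (succ zero)))))))) (vcons (Eq Nat (succ (succ (succ (succ zero)))) (succ (succ (succ (succ zero))))) (succ zero) (refl Nat (succ (succ (succ (succ zero))))) (vcons (Eq Nat (succ (succ (succ (succ zero)))) (succ (succ (succ (succ zero))))) zero (refl Nat (succ (succ (succ (succ zero))))) (vnil (Eq Nat (succ (succ (succ (succ zero)))) (succ (succ (succ (succ zero))))))))
normal-order step count: 0
started in normal form: yes


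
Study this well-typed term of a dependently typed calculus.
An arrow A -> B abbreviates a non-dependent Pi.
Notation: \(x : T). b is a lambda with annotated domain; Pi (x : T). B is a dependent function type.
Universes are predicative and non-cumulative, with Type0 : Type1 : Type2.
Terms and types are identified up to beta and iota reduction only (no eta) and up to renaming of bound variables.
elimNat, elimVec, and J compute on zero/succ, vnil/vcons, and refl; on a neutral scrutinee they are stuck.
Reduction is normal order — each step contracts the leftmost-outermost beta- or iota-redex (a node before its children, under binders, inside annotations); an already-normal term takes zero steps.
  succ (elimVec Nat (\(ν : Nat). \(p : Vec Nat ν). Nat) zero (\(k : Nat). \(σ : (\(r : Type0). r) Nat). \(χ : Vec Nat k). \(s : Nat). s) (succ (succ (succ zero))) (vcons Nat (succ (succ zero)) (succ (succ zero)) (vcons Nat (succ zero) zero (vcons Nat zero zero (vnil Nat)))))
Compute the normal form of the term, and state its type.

resulting normal form:
  succ zero
type:
  Nat
observation: 16 normal-order steps normalize the term, beginning with an elimVec iota-redex.


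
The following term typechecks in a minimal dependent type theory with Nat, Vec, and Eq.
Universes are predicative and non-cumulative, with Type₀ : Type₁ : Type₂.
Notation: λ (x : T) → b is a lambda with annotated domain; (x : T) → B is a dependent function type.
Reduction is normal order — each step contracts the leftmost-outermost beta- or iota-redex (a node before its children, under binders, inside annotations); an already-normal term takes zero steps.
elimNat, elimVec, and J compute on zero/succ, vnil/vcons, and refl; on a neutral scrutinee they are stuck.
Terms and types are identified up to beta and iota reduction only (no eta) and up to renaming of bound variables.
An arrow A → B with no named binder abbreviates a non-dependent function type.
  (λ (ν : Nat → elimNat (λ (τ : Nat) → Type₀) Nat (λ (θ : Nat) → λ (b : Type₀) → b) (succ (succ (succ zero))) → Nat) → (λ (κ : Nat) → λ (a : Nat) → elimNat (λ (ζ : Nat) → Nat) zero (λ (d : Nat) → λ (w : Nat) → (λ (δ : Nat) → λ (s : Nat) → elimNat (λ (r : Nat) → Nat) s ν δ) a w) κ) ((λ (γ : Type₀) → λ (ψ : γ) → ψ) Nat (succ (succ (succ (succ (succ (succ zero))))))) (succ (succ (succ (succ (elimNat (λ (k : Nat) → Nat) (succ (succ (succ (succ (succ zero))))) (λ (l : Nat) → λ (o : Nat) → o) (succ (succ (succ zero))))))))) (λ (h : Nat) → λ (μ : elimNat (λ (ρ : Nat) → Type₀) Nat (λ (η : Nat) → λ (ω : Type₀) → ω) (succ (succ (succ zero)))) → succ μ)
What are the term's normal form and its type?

normal form:
  succ (succ (succ (succ (succ (succ (succ (succ (succ (succ (succ (succ (succ (succ (succ (succ (succ (succ (succ (succ (succ (succ (succ (succ (succ (succ (succ (succ (succ (succ (succ (succ (succ (succ (succ (succ (succ (succ (succ (succ (succ (succ (succ (succ (succ (succ (succ (succ (succ (succ (succ (succ (succ (succ zero)))))))))))))))))))))))))))))))))))))))))))))))))))))
inferred type:
  Nat


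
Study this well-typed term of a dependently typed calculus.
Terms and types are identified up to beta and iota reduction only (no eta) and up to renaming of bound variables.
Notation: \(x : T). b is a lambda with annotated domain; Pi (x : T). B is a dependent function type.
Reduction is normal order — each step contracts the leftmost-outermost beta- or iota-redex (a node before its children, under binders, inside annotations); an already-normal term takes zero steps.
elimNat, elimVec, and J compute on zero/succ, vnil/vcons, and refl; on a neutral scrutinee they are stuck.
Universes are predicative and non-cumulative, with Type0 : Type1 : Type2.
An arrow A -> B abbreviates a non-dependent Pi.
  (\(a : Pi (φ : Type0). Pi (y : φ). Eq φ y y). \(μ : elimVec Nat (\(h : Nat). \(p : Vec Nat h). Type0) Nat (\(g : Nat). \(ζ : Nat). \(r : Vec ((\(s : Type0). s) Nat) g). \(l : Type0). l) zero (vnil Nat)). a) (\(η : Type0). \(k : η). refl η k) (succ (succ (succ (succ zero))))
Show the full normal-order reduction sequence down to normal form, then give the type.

normal-order reduction:
  (\(a : Pi (φ : Type0). Pi (y : φ). Eq φ y y). \(μ : elimVec Nat (\(h : Nat). \(p : Vec Nat h). Type0) Nat (\(g : Nat). \(ζ : Nat). \(r : Vec ((\(s : Type0). s) Nat) g). \(l : Type0). l) zero (vnil Nat)). a) (\(η : Type0). \(k : η). refl η k) (succ (succ (succ (succ zero))))
  ~> (\(a : elimVec Nat (\(φ : Nat). \(y : Vec Nat φ). Type0) Nat (\(μ : Nat). \(h : Nat). \(p : Vec ((\(g : Type0). g) Nat) μ). \(ζ : Type0). ζ) zero (vnil Nat)). \(r : Type0). \(s : r). refl r s) (succ (succ (succ (succ zero))))
  ~> \(a : Type0). \(φ : a). refl a φ
the term's type:
  Pi (a : Type0). Pi (φ : a). Eq a φ φ


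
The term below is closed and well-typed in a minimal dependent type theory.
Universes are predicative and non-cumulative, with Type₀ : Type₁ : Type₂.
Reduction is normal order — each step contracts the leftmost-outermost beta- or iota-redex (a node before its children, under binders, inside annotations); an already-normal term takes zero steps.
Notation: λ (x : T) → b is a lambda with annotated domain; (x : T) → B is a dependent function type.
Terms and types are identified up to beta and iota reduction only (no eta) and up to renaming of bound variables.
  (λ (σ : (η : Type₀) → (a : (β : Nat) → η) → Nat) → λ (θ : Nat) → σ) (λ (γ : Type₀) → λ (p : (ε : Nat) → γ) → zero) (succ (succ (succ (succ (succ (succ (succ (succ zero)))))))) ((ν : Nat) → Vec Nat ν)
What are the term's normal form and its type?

resulting normal form:
  λ (σ : (η : Nat) → (a : Nat) → Vec Nat a) → zero
inferred type:
  (σ : (η : Nat) → (a : Nat) → Vec Nat a) → Nat


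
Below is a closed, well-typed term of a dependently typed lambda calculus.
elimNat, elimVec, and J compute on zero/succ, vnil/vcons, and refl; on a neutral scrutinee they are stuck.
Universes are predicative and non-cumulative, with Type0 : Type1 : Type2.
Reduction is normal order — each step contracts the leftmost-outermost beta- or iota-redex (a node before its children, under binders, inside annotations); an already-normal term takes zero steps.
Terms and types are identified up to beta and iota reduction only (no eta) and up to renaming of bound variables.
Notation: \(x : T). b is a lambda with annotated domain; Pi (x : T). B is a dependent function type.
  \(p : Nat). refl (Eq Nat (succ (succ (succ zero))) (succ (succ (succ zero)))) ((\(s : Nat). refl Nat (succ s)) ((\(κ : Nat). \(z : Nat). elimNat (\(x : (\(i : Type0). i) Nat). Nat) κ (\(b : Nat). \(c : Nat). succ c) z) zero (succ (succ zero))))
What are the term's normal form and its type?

reduced normal form:
  \(p : Nat). refl (Eq Nat (succ (succ (succ zero))) (succ (succ (succ zero)))) (refl Nat (succ (succ (succ zero))))
the term's type:
  Pi (p : Nat). Eq (Eq Nat (succ (succ (succ zero))) (succ (succ (succ zero)))) (refl Nat (succ (succ (succ zero)))) (refl Nat (succ (succ (succ zero))))
observation: contracting a beta-redex first, the term normalizes in 10 steps.


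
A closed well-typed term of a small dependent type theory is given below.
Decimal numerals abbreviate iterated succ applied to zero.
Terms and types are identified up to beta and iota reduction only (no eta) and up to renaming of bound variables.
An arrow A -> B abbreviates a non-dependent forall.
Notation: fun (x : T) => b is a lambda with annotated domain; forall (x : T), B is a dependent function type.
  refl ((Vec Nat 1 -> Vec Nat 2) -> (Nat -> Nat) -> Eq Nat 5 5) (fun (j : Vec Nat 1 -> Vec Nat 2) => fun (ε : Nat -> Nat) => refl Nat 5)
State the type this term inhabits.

the term's type:
  Eq ((Vec Nat 1 -> Vec Nat 2) -> (Nat -> Nat) -> Eq Nat 5 5) (fun (j : Vec Nat 1 -> Vec Nat 2) => fun (ε : Nat -> Nat) => refl Nat 5) (fun (o : Vec Nat 1 -> Vec Nat 2) => fun (s : Nat -> Nat) => refl Nat 5)


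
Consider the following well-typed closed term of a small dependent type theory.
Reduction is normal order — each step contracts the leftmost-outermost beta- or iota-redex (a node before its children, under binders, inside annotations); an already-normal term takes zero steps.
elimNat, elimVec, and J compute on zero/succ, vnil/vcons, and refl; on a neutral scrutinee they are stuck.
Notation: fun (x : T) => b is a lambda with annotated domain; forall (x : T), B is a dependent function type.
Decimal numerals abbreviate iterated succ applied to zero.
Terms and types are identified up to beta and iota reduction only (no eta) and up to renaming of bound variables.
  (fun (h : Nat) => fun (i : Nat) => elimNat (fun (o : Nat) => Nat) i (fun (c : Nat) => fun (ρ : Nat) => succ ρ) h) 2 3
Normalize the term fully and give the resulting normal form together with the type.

reduced normal form:
  5
the term's type:
  Nat


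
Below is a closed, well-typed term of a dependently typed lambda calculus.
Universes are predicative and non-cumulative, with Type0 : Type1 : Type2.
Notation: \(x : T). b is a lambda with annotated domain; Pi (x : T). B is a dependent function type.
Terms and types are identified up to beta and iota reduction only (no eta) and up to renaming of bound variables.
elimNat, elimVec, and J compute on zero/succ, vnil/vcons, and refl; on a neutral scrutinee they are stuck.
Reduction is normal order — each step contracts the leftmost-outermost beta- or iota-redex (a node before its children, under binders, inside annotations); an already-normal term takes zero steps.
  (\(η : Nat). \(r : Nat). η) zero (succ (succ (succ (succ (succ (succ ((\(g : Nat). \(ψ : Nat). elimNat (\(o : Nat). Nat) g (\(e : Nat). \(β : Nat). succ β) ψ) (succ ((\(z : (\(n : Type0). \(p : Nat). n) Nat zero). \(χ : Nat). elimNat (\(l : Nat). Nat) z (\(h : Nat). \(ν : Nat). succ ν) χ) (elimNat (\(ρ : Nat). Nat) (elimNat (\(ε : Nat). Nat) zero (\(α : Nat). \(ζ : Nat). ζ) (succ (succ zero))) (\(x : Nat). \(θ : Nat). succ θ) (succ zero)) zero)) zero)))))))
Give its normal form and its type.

normal form:
  zero
the term's type:
  Nat
observation: the leftmost-outermost redex is a beta-redex, and normalization takes 2 steps.


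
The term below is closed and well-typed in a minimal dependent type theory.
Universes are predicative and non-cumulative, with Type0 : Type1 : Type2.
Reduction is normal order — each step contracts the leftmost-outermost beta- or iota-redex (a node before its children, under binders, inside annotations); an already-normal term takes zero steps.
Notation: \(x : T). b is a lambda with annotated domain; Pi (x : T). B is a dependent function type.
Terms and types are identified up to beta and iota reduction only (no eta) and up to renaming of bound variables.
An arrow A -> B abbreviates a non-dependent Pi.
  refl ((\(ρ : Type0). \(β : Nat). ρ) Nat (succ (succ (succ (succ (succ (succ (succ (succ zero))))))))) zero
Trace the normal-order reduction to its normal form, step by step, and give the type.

normal-order reduction sequence:
  refl ((\(ρ : Type0). \(β : Nat). ρ) Nat (succ (succ (succ (succ (succ (succ (succ (succ zero))))))))) zero
  ~> refl ((\(ρ : Nat). Nat) (succ (succ (succ (succ (succ (succ (succ (succ zero))))))))) zero
  ~> refl Nat zero
type:
  Eq Nat zero zero


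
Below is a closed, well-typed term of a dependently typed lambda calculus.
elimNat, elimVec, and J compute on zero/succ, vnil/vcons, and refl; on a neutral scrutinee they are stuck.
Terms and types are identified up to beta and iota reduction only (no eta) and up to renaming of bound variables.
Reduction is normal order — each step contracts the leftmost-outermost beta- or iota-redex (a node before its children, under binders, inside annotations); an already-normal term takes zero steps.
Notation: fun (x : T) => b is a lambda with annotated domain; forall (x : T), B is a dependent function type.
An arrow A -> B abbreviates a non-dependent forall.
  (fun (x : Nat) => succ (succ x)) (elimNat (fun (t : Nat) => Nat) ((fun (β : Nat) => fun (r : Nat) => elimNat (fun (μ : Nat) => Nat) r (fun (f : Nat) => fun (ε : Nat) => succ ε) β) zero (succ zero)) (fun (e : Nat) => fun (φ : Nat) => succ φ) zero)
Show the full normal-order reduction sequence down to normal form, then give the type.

normal-order reduction:
  (fun (x : Nat) => succ (succ x)) (elimNat (fun (t : Nat) => Nat) ((fun (β : Nat) => fun (r : Nat) => elimNat (fun (μ : Nat) => Nat) r (fun (f : Nat) => fun (ε : Nat) => succ ε) β) zero (succ zero)) (fun (e : Nat) => fun (φ : Nat) => succ φ) zero)
  ~> succ (succ (elimNat (fun (x : Nat) => Nat) ((fun (t : Nat) => fun (β : Nat) => elimNat (fun (r : Nat) => Nat) β (fun (μ : Nat) => fun (f : Nat) => succ f) t) zero (succ zero)) (fun (ε : Nat) => fun (e : Nat) => succ e) zero))
  ~> succ (succ ((fun (x : Nat) => fun (t : Nat) => elimNat (fun (β : Nat) => Nat) t (fun (r : Nat) => fun (μ : Nat) => succ μ) x) zero (succ zero)))
  ~> succ (succ ((fun (x : Nat) => elimNat (fun (t : Nat) => Nat) x (fun (β : Nat) => fun (r : Nat) => succ r) zero) (succ zero)))
  ~> succ (succ (elimNat (fun (x : Nat) => Nat) (succ zero) (fun (t : Nat) => fun (β : Nat) => succ β) zero))
  ~> succ (succ (succ zero))
the term's type:
  Nat


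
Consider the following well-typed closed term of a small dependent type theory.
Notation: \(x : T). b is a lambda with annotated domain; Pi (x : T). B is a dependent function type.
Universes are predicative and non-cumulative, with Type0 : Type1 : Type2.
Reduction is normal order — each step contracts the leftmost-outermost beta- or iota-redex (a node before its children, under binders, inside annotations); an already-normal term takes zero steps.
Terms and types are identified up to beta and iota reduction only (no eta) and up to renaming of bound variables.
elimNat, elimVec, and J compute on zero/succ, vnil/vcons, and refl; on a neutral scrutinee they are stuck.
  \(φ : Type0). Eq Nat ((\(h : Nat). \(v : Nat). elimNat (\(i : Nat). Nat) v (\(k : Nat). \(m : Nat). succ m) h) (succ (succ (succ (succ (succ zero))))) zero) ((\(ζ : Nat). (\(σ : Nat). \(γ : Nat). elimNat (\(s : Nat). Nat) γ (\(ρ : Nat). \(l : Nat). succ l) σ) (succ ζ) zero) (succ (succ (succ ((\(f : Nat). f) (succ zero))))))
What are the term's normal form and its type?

resulting normal form:
  \(φ : Type0). Eq Nat (succ (succ (succ (succ (succ zero))))) (succ (succ (succ (succ (succ zero)))))
the term's type:
  Pi (φ : Type0). Type0


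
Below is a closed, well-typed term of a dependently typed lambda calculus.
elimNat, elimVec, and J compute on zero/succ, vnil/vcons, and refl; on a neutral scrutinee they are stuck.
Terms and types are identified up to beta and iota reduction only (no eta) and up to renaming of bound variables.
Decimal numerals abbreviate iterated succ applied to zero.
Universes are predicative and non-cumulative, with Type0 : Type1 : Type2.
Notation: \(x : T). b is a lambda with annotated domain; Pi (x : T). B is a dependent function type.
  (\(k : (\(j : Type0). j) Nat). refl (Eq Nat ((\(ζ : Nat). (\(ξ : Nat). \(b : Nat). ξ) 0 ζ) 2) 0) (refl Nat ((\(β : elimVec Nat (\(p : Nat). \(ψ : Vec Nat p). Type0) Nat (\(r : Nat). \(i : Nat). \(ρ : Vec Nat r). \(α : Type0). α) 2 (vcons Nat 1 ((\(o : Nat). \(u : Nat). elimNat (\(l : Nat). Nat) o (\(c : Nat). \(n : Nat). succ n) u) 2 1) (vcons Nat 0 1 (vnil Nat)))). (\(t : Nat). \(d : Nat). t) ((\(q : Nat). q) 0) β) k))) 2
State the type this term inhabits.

the term's type:
  Eq (Eq Nat 0 0) (refl Nat 0) (refl Nat 0)


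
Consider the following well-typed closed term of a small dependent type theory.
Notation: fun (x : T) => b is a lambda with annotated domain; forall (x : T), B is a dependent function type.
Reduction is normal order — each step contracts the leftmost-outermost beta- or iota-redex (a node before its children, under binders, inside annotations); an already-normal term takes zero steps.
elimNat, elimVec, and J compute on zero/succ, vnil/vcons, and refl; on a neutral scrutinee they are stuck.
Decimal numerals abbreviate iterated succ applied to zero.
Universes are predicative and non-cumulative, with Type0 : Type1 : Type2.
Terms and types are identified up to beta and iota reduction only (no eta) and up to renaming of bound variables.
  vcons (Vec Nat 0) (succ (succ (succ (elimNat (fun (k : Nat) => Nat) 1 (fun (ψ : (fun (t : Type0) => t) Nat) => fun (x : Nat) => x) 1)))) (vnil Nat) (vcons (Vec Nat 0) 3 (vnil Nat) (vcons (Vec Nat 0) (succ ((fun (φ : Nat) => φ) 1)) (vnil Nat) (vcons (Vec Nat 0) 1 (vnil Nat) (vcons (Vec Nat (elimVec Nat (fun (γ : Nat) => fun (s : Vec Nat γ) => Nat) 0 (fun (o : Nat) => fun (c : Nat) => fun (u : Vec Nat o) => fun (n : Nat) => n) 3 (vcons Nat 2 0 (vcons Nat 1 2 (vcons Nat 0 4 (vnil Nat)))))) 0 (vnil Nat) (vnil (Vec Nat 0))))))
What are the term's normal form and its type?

normal form:
  vcons (Vec Nat 0) 4 (vnil Nat) (vcons (Vec Nat 0) 3 (vnil Nat) (vcons (Vec Nat 0) 2 (vnil Nat) (vcons (Vec Nat 0) 1 (vnil Nat) (vcons (Vec Nat 0) 0 (vnil Nat) (vnil (Vec Nat 0))))))
type:
  Vec (Vec Nat 0) 5
observation: 21 normal-order steps separate the term from its normal form.


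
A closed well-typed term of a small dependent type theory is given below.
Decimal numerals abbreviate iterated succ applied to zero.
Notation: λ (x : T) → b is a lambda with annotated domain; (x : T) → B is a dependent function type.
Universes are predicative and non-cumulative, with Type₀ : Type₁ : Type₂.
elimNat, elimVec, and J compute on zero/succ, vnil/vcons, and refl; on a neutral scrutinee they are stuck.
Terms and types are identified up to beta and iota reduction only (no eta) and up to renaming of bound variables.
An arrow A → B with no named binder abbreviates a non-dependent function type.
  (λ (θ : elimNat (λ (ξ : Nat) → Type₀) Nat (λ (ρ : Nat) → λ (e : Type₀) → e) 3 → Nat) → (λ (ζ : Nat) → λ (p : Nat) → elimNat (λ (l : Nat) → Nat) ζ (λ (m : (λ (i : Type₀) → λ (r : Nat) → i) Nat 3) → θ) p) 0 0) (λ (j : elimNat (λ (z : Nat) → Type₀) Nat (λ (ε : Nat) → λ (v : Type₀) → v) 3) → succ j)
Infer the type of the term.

type:
  Nat


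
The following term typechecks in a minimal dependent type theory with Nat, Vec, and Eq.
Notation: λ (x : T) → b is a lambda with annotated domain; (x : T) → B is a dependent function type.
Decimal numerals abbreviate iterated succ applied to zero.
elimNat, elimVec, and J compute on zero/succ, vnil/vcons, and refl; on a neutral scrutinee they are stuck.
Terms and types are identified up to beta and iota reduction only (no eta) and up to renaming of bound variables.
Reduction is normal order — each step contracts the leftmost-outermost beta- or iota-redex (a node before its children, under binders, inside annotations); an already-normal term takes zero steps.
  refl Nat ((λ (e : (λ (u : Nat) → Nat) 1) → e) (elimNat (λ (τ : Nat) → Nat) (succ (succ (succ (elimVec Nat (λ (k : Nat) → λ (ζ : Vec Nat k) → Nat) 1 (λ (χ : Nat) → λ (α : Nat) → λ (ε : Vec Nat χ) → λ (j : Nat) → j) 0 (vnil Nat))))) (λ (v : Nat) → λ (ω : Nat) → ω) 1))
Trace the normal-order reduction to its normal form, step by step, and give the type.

reduction (normal order):
  refl Nat ((λ (e : (λ (u : Nat) → Nat) 1) → e) (elimNat (λ (τ : Nat) → Nat) (succ (succ (succ (elimVec Nat (λ (k : Nat) → λ (ζ : Vec Nat k) → Nat) 1 (λ (χ : Nat) → λ (α : Nat) → λ (ε : Vec Nat χ) → λ (j : Nat) → j) 0 (vnil Nat))))) (λ (v : Nat) → λ (ω : Nat) → ω) 1))
  ~> refl Nat (elimNat (λ (e : Nat) → Nat) (succ (succ (succ (elimVec Nat (λ (u : Nat) → λ (τ : Vec Nat u) → Nat) 1 (λ (k : Nat) → λ (ζ : Nat) → λ (χ : Vec Nat k) → λ (α : Nat) → α) 0 (vnil Nat))))) (λ (ε : Nat) → λ (j : Nat) → j) 1)
  ~> refl Nat ((λ (e : Nat) → λ (u : Nat) → u) 0 (elimNat (λ (τ : Nat) → Nat) (succ (succ (succ (elimVec Nat (λ (k : Nat) → λ (ζ : Vec Nat k) → Nat) 1 (λ (χ : Nat) → λ (α : Nat) → λ (ε : Vec Nat χ) → λ (j : Nat) → j) 0 (vnil Nat))))) (λ (v : Nat) → λ (ω : Nat) → ω) 0))
  ~> refl Nat ((λ (e : Nat) → e) (elimNat (λ (u : Nat) → Nat) (succ (succ (succ (elimVec Nat (λ (τ : Nat) → λ (k : Vec Nat τ) → Nat) 1 (λ (ζ : Nat) → λ (χ : Nat) → λ (α : Vec Nat ζ) → λ (ε : Nat) → ε) 0 (vnil Nat))))) (λ (j : Nat) → λ (v : Nat) → v) 0))
  ~> refl Nat (elimNat (λ (e : Nat) → Nat) (succ (succ (succ (elimVec Nat (λ (u : Nat) → λ (τ : Vec Nat u) → Nat) 1 (λ (k : Nat) → λ (ζ : Nat) → λ (χ : Vec Nat k) → λ (α : Nat) → α) 0 (vnil Nat))))) (λ (ε : Nat) → λ (j : Nat) → j) 0)
  ~> refl Nat (succ (succ (succ (elimVec Nat (λ (e : Nat) → λ (u : Vec Nat e) → Nat) 1 (λ (τ : Nat) → λ (k : Nat) → λ (ζ : Vec Nat τ) → λ (χ : Nat) → χ) 0 (vnil Nat)))))
  ~> refl Nat 4
the term's type:
  Eq Nat 4 4
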